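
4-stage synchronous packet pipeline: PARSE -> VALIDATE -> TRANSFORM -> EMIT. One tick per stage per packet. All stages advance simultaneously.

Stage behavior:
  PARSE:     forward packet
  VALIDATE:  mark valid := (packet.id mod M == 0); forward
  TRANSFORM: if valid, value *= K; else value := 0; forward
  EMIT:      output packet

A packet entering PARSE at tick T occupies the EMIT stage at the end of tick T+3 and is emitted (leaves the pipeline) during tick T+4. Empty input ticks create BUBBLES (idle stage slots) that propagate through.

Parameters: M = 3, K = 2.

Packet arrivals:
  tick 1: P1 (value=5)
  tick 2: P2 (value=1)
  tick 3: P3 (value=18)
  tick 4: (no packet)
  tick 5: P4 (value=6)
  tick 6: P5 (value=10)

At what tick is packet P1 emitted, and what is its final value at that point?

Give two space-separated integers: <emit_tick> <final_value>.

Tick 1: [PARSE:P1(v=5,ok=F), VALIDATE:-, TRANSFORM:-, EMIT:-] out:-; in:P1
Tick 2: [PARSE:P2(v=1,ok=F), VALIDATE:P1(v=5,ok=F), TRANSFORM:-, EMIT:-] out:-; in:P2
Tick 3: [PARSE:P3(v=18,ok=F), VALIDATE:P2(v=1,ok=F), TRANSFORM:P1(v=0,ok=F), EMIT:-] out:-; in:P3
Tick 4: [PARSE:-, VALIDATE:P3(v=18,ok=T), TRANSFORM:P2(v=0,ok=F), EMIT:P1(v=0,ok=F)] out:-; in:-
Tick 5: [PARSE:P4(v=6,ok=F), VALIDATE:-, TRANSFORM:P3(v=36,ok=T), EMIT:P2(v=0,ok=F)] out:P1(v=0); in:P4
Tick 6: [PARSE:P5(v=10,ok=F), VALIDATE:P4(v=6,ok=F), TRANSFORM:-, EMIT:P3(v=36,ok=T)] out:P2(v=0); in:P5
Tick 7: [PARSE:-, VALIDATE:P5(v=10,ok=F), TRANSFORM:P4(v=0,ok=F), EMIT:-] out:P3(v=36); in:-
Tick 8: [PARSE:-, VALIDATE:-, TRANSFORM:P5(v=0,ok=F), EMIT:P4(v=0,ok=F)] out:-; in:-
Tick 9: [PARSE:-, VALIDATE:-, TRANSFORM:-, EMIT:P5(v=0,ok=F)] out:P4(v=0); in:-
Tick 10: [PARSE:-, VALIDATE:-, TRANSFORM:-, EMIT:-] out:P5(v=0); in:-
P1: arrives tick 1, valid=False (id=1, id%3=1), emit tick 5, final value 0

Answer: 5 0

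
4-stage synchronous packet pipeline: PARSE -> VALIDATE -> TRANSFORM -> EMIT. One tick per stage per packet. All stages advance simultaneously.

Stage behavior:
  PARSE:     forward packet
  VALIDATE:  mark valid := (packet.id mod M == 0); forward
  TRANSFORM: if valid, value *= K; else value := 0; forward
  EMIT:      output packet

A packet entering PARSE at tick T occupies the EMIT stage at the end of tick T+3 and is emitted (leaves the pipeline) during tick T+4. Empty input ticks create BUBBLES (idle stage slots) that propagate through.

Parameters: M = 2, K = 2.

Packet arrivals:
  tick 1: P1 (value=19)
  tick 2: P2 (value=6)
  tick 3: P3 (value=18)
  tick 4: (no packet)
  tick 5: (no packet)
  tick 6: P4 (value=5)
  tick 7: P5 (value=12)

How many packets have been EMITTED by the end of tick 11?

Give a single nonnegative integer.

Answer: 5

Derivation:
Tick 1: [PARSE:P1(v=19,ok=F), VALIDATE:-, TRANSFORM:-, EMIT:-] out:-; in:P1
Tick 2: [PARSE:P2(v=6,ok=F), VALIDATE:P1(v=19,ok=F), TRANSFORM:-, EMIT:-] out:-; in:P2
Tick 3: [PARSE:P3(v=18,ok=F), VALIDATE:P2(v=6,ok=T), TRANSFORM:P1(v=0,ok=F), EMIT:-] out:-; in:P3
Tick 4: [PARSE:-, VALIDATE:P3(v=18,ok=F), TRANSFORM:P2(v=12,ok=T), EMIT:P1(v=0,ok=F)] out:-; in:-
Tick 5: [PARSE:-, VALIDATE:-, TRANSFORM:P3(v=0,ok=F), EMIT:P2(v=12,ok=T)] out:P1(v=0); in:-
Tick 6: [PARSE:P4(v=5,ok=F), VALIDATE:-, TRANSFORM:-, EMIT:P3(v=0,ok=F)] out:P2(v=12); in:P4
Tick 7: [PARSE:P5(v=12,ok=F), VALIDATE:P4(v=5,ok=T), TRANSFORM:-, EMIT:-] out:P3(v=0); in:P5
Tick 8: [PARSE:-, VALIDATE:P5(v=12,ok=F), TRANSFORM:P4(v=10,ok=T), EMIT:-] out:-; in:-
Tick 9: [PARSE:-, VALIDATE:-, TRANSFORM:P5(v=0,ok=F), EMIT:P4(v=10,ok=T)] out:-; in:-
Tick 10: [PARSE:-, VALIDATE:-, TRANSFORM:-, EMIT:P5(v=0,ok=F)] out:P4(v=10); in:-
Tick 11: [PARSE:-, VALIDATE:-, TRANSFORM:-, EMIT:-] out:P5(v=0); in:-
Emitted by tick 11: ['P1', 'P2', 'P3', 'P4', 'P5']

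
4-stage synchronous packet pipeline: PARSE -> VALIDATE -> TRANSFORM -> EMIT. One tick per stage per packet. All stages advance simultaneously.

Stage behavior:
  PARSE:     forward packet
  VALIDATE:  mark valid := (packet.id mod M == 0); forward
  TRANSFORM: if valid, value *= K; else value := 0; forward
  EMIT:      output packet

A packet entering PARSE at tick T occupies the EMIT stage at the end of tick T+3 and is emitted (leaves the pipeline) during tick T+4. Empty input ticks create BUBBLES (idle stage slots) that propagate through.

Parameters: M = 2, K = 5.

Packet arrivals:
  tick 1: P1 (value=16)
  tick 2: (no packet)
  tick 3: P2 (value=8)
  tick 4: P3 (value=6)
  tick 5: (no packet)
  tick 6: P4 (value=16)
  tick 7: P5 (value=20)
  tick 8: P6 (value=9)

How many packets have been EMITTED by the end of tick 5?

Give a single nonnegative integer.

Tick 1: [PARSE:P1(v=16,ok=F), VALIDATE:-, TRANSFORM:-, EMIT:-] out:-; in:P1
Tick 2: [PARSE:-, VALIDATE:P1(v=16,ok=F), TRANSFORM:-, EMIT:-] out:-; in:-
Tick 3: [PARSE:P2(v=8,ok=F), VALIDATE:-, TRANSFORM:P1(v=0,ok=F), EMIT:-] out:-; in:P2
Tick 4: [PARSE:P3(v=6,ok=F), VALIDATE:P2(v=8,ok=T), TRANSFORM:-, EMIT:P1(v=0,ok=F)] out:-; in:P3
Tick 5: [PARSE:-, VALIDATE:P3(v=6,ok=F), TRANSFORM:P2(v=40,ok=T), EMIT:-] out:P1(v=0); in:-
Emitted by tick 5: ['P1']

Answer: 1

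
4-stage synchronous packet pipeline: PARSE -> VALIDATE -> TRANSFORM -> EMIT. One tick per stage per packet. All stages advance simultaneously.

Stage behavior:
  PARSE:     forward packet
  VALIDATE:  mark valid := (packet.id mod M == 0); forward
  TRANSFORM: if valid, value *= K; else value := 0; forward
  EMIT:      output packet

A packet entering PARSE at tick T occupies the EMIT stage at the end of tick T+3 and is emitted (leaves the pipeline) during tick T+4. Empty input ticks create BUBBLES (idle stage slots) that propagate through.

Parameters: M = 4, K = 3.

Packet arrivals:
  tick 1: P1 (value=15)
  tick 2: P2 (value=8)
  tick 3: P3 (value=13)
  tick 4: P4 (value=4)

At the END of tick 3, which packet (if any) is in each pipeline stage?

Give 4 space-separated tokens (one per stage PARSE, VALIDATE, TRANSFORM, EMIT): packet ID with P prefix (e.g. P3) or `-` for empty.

Answer: P3 P2 P1 -

Derivation:
Tick 1: [PARSE:P1(v=15,ok=F), VALIDATE:-, TRANSFORM:-, EMIT:-] out:-; in:P1
Tick 2: [PARSE:P2(v=8,ok=F), VALIDATE:P1(v=15,ok=F), TRANSFORM:-, EMIT:-] out:-; in:P2
Tick 3: [PARSE:P3(v=13,ok=F), VALIDATE:P2(v=8,ok=F), TRANSFORM:P1(v=0,ok=F), EMIT:-] out:-; in:P3
At end of tick 3: ['P3', 'P2', 'P1', '-']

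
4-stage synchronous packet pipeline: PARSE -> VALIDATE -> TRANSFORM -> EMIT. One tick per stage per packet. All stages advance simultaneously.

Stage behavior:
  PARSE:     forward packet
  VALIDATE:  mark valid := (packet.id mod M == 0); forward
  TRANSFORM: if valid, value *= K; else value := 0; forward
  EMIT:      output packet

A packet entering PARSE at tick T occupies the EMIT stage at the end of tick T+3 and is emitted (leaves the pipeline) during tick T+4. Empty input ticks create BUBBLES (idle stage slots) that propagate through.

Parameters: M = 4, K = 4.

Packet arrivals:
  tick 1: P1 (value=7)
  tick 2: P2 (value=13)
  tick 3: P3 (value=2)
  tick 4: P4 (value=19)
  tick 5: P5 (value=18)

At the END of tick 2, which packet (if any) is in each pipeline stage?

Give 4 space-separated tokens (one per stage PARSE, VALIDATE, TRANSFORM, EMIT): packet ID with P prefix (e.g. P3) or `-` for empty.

Tick 1: [PARSE:P1(v=7,ok=F), VALIDATE:-, TRANSFORM:-, EMIT:-] out:-; in:P1
Tick 2: [PARSE:P2(v=13,ok=F), VALIDATE:P1(v=7,ok=F), TRANSFORM:-, EMIT:-] out:-; in:P2
At end of tick 2: ['P2', 'P1', '-', '-']

Answer: P2 P1 - -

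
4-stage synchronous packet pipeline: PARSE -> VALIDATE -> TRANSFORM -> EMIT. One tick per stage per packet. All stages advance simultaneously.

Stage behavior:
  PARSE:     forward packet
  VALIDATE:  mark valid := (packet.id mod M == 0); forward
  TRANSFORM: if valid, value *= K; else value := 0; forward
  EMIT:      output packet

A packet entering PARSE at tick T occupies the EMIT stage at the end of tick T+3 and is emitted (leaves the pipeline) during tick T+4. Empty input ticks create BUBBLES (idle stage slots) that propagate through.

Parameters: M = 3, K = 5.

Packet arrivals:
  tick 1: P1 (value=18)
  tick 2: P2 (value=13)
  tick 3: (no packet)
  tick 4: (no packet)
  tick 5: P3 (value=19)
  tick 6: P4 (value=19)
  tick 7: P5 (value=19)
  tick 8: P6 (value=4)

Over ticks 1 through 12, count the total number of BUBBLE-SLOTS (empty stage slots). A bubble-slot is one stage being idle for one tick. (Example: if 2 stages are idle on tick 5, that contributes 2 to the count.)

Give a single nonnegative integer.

Answer: 24

Derivation:
Tick 1: [PARSE:P1(v=18,ok=F), VALIDATE:-, TRANSFORM:-, EMIT:-] out:-; bubbles=3
Tick 2: [PARSE:P2(v=13,ok=F), VALIDATE:P1(v=18,ok=F), TRANSFORM:-, EMIT:-] out:-; bubbles=2
Tick 3: [PARSE:-, VALIDATE:P2(v=13,ok=F), TRANSFORM:P1(v=0,ok=F), EMIT:-] out:-; bubbles=2
Tick 4: [PARSE:-, VALIDATE:-, TRANSFORM:P2(v=0,ok=F), EMIT:P1(v=0,ok=F)] out:-; bubbles=2
Tick 5: [PARSE:P3(v=19,ok=F), VALIDATE:-, TRANSFORM:-, EMIT:P2(v=0,ok=F)] out:P1(v=0); bubbles=2
Tick 6: [PARSE:P4(v=19,ok=F), VALIDATE:P3(v=19,ok=T), TRANSFORM:-, EMIT:-] out:P2(v=0); bubbles=2
Tick 7: [PARSE:P5(v=19,ok=F), VALIDATE:P4(v=19,ok=F), TRANSFORM:P3(v=95,ok=T), EMIT:-] out:-; bubbles=1
Tick 8: [PARSE:P6(v=4,ok=F), VALIDATE:P5(v=19,ok=F), TRANSFORM:P4(v=0,ok=F), EMIT:P3(v=95,ok=T)] out:-; bubbles=0
Tick 9: [PARSE:-, VALIDATE:P6(v=4,ok=T), TRANSFORM:P5(v=0,ok=F), EMIT:P4(v=0,ok=F)] out:P3(v=95); bubbles=1
Tick 10: [PARSE:-, VALIDATE:-, TRANSFORM:P6(v=20,ok=T), EMIT:P5(v=0,ok=F)] out:P4(v=0); bubbles=2
Tick 11: [PARSE:-, VALIDATE:-, TRANSFORM:-, EMIT:P6(v=20,ok=T)] out:P5(v=0); bubbles=3
Tick 12: [PARSE:-, VALIDATE:-, TRANSFORM:-, EMIT:-] out:P6(v=20); bubbles=4
Total bubble-slots: 24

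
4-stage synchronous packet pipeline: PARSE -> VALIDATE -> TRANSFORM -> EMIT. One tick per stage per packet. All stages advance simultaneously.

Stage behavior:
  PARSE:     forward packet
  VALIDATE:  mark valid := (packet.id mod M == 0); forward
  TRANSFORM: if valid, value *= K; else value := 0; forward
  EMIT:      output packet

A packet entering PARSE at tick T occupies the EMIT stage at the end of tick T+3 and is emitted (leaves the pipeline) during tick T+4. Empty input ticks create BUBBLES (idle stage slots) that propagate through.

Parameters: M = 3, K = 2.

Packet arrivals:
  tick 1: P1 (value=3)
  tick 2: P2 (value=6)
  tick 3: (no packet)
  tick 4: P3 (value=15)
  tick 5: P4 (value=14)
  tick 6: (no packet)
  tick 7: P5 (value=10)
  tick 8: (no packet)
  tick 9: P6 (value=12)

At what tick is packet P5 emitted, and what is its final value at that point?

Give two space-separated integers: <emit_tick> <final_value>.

Tick 1: [PARSE:P1(v=3,ok=F), VALIDATE:-, TRANSFORM:-, EMIT:-] out:-; in:P1
Tick 2: [PARSE:P2(v=6,ok=F), VALIDATE:P1(v=3,ok=F), TRANSFORM:-, EMIT:-] out:-; in:P2
Tick 3: [PARSE:-, VALIDATE:P2(v=6,ok=F), TRANSFORM:P1(v=0,ok=F), EMIT:-] out:-; in:-
Tick 4: [PARSE:P3(v=15,ok=F), VALIDATE:-, TRANSFORM:P2(v=0,ok=F), EMIT:P1(v=0,ok=F)] out:-; in:P3
Tick 5: [PARSE:P4(v=14,ok=F), VALIDATE:P3(v=15,ok=T), TRANSFORM:-, EMIT:P2(v=0,ok=F)] out:P1(v=0); in:P4
Tick 6: [PARSE:-, VALIDATE:P4(v=14,ok=F), TRANSFORM:P3(v=30,ok=T), EMIT:-] out:P2(v=0); in:-
Tick 7: [PARSE:P5(v=10,ok=F), VALIDATE:-, TRANSFORM:P4(v=0,ok=F), EMIT:P3(v=30,ok=T)] out:-; in:P5
Tick 8: [PARSE:-, VALIDATE:P5(v=10,ok=F), TRANSFORM:-, EMIT:P4(v=0,ok=F)] out:P3(v=30); in:-
Tick 9: [PARSE:P6(v=12,ok=F), VALIDATE:-, TRANSFORM:P5(v=0,ok=F), EMIT:-] out:P4(v=0); in:P6
Tick 10: [PARSE:-, VALIDATE:P6(v=12,ok=T), TRANSFORM:-, EMIT:P5(v=0,ok=F)] out:-; in:-
Tick 11: [PARSE:-, VALIDATE:-, TRANSFORM:P6(v=24,ok=T), EMIT:-] out:P5(v=0); in:-
Tick 12: [PARSE:-, VALIDATE:-, TRANSFORM:-, EMIT:P6(v=24,ok=T)] out:-; in:-
Tick 13: [PARSE:-, VALIDATE:-, TRANSFORM:-, EMIT:-] out:P6(v=24); in:-
P5: arrives tick 7, valid=False (id=5, id%3=2), emit tick 11, final value 0

Answer: 11 0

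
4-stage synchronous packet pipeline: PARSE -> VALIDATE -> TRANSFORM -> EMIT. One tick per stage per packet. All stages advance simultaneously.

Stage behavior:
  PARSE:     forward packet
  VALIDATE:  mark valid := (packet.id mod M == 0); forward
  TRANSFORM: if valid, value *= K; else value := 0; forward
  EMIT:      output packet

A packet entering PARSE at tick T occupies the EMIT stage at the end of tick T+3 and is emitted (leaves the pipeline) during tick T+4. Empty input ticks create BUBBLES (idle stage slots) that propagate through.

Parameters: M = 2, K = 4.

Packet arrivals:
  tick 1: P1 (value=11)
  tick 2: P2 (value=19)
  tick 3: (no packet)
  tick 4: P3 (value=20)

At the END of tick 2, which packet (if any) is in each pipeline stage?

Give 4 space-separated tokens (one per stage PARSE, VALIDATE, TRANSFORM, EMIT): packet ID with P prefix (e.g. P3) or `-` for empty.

Answer: P2 P1 - -

Derivation:
Tick 1: [PARSE:P1(v=11,ok=F), VALIDATE:-, TRANSFORM:-, EMIT:-] out:-; in:P1
Tick 2: [PARSE:P2(v=19,ok=F), VALIDATE:P1(v=11,ok=F), TRANSFORM:-, EMIT:-] out:-; in:P2
At end of tick 2: ['P2', 'P1', '-', '-']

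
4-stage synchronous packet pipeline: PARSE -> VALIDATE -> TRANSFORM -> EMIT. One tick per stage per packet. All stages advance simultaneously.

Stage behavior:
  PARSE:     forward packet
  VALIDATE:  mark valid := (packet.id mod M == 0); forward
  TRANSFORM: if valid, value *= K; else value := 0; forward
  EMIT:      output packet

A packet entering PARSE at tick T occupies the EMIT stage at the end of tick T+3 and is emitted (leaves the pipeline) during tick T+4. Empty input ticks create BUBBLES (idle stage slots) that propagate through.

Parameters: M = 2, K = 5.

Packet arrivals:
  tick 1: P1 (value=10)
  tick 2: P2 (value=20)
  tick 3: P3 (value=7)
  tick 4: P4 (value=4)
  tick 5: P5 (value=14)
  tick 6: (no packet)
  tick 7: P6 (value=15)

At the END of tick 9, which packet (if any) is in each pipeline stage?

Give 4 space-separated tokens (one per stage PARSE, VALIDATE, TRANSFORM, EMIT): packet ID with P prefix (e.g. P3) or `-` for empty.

Answer: - - P6 -

Derivation:
Tick 1: [PARSE:P1(v=10,ok=F), VALIDATE:-, TRANSFORM:-, EMIT:-] out:-; in:P1
Tick 2: [PARSE:P2(v=20,ok=F), VALIDATE:P1(v=10,ok=F), TRANSFORM:-, EMIT:-] out:-; in:P2
Tick 3: [PARSE:P3(v=7,ok=F), VALIDATE:P2(v=20,ok=T), TRANSFORM:P1(v=0,ok=F), EMIT:-] out:-; in:P3
Tick 4: [PARSE:P4(v=4,ok=F), VALIDATE:P3(v=7,ok=F), TRANSFORM:P2(v=100,ok=T), EMIT:P1(v=0,ok=F)] out:-; in:P4
Tick 5: [PARSE:P5(v=14,ok=F), VALIDATE:P4(v=4,ok=T), TRANSFORM:P3(v=0,ok=F), EMIT:P2(v=100,ok=T)] out:P1(v=0); in:P5
Tick 6: [PARSE:-, VALIDATE:P5(v=14,ok=F), TRANSFORM:P4(v=20,ok=T), EMIT:P3(v=0,ok=F)] out:P2(v=100); in:-
Tick 7: [PARSE:P6(v=15,ok=F), VALIDATE:-, TRANSFORM:P5(v=0,ok=F), EMIT:P4(v=20,ok=T)] out:P3(v=0); in:P6
Tick 8: [PARSE:-, VALIDATE:P6(v=15,ok=T), TRANSFORM:-, EMIT:P5(v=0,ok=F)] out:P4(v=20); in:-
Tick 9: [PARSE:-, VALIDATE:-, TRANSFORM:P6(v=75,ok=T), EMIT:-] out:P5(v=0); in:-
At end of tick 9: ['-', '-', 'P6', '-']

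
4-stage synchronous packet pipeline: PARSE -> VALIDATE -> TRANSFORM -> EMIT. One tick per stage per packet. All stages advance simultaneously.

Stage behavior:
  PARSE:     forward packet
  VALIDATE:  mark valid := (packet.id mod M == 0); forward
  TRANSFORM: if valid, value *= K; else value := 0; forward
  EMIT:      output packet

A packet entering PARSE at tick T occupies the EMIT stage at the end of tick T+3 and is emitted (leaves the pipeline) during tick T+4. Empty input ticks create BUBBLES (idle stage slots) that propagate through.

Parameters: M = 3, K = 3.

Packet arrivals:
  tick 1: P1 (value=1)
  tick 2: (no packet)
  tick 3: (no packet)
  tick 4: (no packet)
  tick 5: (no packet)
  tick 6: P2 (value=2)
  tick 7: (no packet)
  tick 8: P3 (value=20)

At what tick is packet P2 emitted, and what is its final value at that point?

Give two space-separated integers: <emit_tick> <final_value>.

Tick 1: [PARSE:P1(v=1,ok=F), VALIDATE:-, TRANSFORM:-, EMIT:-] out:-; in:P1
Tick 2: [PARSE:-, VALIDATE:P1(v=1,ok=F), TRANSFORM:-, EMIT:-] out:-; in:-
Tick 3: [PARSE:-, VALIDATE:-, TRANSFORM:P1(v=0,ok=F), EMIT:-] out:-; in:-
Tick 4: [PARSE:-, VALIDATE:-, TRANSFORM:-, EMIT:P1(v=0,ok=F)] out:-; in:-
Tick 5: [PARSE:-, VALIDATE:-, TRANSFORM:-, EMIT:-] out:P1(v=0); in:-
Tick 6: [PARSE:P2(v=2,ok=F), VALIDATE:-, TRANSFORM:-, EMIT:-] out:-; in:P2
Tick 7: [PARSE:-, VALIDATE:P2(v=2,ok=F), TRANSFORM:-, EMIT:-] out:-; in:-
Tick 8: [PARSE:P3(v=20,ok=F), VALIDATE:-, TRANSFORM:P2(v=0,ok=F), EMIT:-] out:-; in:P3
Tick 9: [PARSE:-, VALIDATE:P3(v=20,ok=T), TRANSFORM:-, EMIT:P2(v=0,ok=F)] out:-; in:-
Tick 10: [PARSE:-, VALIDATE:-, TRANSFORM:P3(v=60,ok=T), EMIT:-] out:P2(v=0); in:-
Tick 11: [PARSE:-, VALIDATE:-, TRANSFORM:-, EMIT:P3(v=60,ok=T)] out:-; in:-
Tick 12: [PARSE:-, VALIDATE:-, TRANSFORM:-, EMIT:-] out:P3(v=60); in:-
P2: arrives tick 6, valid=False (id=2, id%3=2), emit tick 10, final value 0

Answer: 10 0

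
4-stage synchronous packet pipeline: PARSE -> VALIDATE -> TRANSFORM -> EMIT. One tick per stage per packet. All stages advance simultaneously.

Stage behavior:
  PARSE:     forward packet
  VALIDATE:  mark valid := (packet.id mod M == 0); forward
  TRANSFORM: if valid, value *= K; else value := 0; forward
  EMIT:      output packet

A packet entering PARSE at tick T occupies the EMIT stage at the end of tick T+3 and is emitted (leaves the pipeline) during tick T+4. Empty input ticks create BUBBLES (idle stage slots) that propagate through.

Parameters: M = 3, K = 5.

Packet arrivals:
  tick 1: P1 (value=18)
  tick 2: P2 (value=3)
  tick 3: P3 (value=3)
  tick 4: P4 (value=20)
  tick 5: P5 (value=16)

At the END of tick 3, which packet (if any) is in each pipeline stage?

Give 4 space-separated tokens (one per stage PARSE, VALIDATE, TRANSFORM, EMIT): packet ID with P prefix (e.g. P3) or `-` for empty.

Tick 1: [PARSE:P1(v=18,ok=F), VALIDATE:-, TRANSFORM:-, EMIT:-] out:-; in:P1
Tick 2: [PARSE:P2(v=3,ok=F), VALIDATE:P1(v=18,ok=F), TRANSFORM:-, EMIT:-] out:-; in:P2
Tick 3: [PARSE:P3(v=3,ok=F), VALIDATE:P2(v=3,ok=F), TRANSFORM:P1(v=0,ok=F), EMIT:-] out:-; in:P3
At end of tick 3: ['P3', 'P2', 'P1', '-']

Answer: P3 P2 P1 -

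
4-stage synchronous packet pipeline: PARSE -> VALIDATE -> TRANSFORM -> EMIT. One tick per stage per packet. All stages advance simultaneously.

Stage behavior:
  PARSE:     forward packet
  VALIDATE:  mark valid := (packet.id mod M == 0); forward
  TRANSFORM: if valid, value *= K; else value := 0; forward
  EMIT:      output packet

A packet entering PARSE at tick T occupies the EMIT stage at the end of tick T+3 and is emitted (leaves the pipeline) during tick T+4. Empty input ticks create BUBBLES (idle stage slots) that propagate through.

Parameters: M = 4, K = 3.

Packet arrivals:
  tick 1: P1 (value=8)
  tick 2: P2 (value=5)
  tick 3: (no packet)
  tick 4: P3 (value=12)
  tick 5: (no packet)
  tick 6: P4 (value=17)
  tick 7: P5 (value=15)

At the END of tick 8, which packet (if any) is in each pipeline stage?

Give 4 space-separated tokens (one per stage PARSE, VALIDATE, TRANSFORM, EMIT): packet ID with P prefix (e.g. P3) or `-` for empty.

Answer: - P5 P4 -

Derivation:
Tick 1: [PARSE:P1(v=8,ok=F), VALIDATE:-, TRANSFORM:-, EMIT:-] out:-; in:P1
Tick 2: [PARSE:P2(v=5,ok=F), VALIDATE:P1(v=8,ok=F), TRANSFORM:-, EMIT:-] out:-; in:P2
Tick 3: [PARSE:-, VALIDATE:P2(v=5,ok=F), TRANSFORM:P1(v=0,ok=F), EMIT:-] out:-; in:-
Tick 4: [PARSE:P3(v=12,ok=F), VALIDATE:-, TRANSFORM:P2(v=0,ok=F), EMIT:P1(v=0,ok=F)] out:-; in:P3
Tick 5: [PARSE:-, VALIDATE:P3(v=12,ok=F), TRANSFORM:-, EMIT:P2(v=0,ok=F)] out:P1(v=0); in:-
Tick 6: [PARSE:P4(v=17,ok=F), VALIDATE:-, TRANSFORM:P3(v=0,ok=F), EMIT:-] out:P2(v=0); in:P4
Tick 7: [PARSE:P5(v=15,ok=F), VALIDATE:P4(v=17,ok=T), TRANSFORM:-, EMIT:P3(v=0,ok=F)] out:-; in:P5
Tick 8: [PARSE:-, VALIDATE:P5(v=15,ok=F), TRANSFORM:P4(v=51,ok=T), EMIT:-] out:P3(v=0); in:-
At end of tick 8: ['-', 'P5', 'P4', '-']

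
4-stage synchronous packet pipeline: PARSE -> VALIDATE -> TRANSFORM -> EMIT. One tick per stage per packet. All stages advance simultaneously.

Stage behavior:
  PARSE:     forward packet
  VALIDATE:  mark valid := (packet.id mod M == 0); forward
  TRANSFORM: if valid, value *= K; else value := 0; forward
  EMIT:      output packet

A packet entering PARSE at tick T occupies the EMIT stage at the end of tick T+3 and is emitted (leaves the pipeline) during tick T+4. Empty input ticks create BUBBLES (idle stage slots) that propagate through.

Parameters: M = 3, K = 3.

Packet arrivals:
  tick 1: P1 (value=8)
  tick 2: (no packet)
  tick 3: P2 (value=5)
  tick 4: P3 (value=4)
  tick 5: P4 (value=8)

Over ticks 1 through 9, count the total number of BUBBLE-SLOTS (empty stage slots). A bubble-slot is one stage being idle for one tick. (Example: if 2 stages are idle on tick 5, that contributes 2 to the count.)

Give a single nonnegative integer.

Answer: 20

Derivation:
Tick 1: [PARSE:P1(v=8,ok=F), VALIDATE:-, TRANSFORM:-, EMIT:-] out:-; bubbles=3
Tick 2: [PARSE:-, VALIDATE:P1(v=8,ok=F), TRANSFORM:-, EMIT:-] out:-; bubbles=3
Tick 3: [PARSE:P2(v=5,ok=F), VALIDATE:-, TRANSFORM:P1(v=0,ok=F), EMIT:-] out:-; bubbles=2
Tick 4: [PARSE:P3(v=4,ok=F), VALIDATE:P2(v=5,ok=F), TRANSFORM:-, EMIT:P1(v=0,ok=F)] out:-; bubbles=1
Tick 5: [PARSE:P4(v=8,ok=F), VALIDATE:P3(v=4,ok=T), TRANSFORM:P2(v=0,ok=F), EMIT:-] out:P1(v=0); bubbles=1
Tick 6: [PARSE:-, VALIDATE:P4(v=8,ok=F), TRANSFORM:P3(v=12,ok=T), EMIT:P2(v=0,ok=F)] out:-; bubbles=1
Tick 7: [PARSE:-, VALIDATE:-, TRANSFORM:P4(v=0,ok=F), EMIT:P3(v=12,ok=T)] out:P2(v=0); bubbles=2
Tick 8: [PARSE:-, VALIDATE:-, TRANSFORM:-, EMIT:P4(v=0,ok=F)] out:P3(v=12); bubbles=3
Tick 9: [PARSE:-, VALIDATE:-, TRANSFORM:-, EMIT:-] out:P4(v=0); bubbles=4
Total bubble-slots: 20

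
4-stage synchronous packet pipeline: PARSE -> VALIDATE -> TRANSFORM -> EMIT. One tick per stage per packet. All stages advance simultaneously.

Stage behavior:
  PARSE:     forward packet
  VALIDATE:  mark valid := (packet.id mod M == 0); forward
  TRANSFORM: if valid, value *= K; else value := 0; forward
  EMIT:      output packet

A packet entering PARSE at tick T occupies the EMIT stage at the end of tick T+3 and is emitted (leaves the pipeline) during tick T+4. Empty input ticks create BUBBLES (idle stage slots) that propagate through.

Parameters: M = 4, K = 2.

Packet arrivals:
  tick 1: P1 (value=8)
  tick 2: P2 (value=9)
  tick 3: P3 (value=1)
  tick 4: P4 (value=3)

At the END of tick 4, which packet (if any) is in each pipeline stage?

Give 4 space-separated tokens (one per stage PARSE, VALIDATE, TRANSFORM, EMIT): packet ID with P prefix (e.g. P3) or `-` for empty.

Answer: P4 P3 P2 P1

Derivation:
Tick 1: [PARSE:P1(v=8,ok=F), VALIDATE:-, TRANSFORM:-, EMIT:-] out:-; in:P1
Tick 2: [PARSE:P2(v=9,ok=F), VALIDATE:P1(v=8,ok=F), TRANSFORM:-, EMIT:-] out:-; in:P2
Tick 3: [PARSE:P3(v=1,ok=F), VALIDATE:P2(v=9,ok=F), TRANSFORM:P1(v=0,ok=F), EMIT:-] out:-; in:P3
Tick 4: [PARSE:P4(v=3,ok=F), VALIDATE:P3(v=1,ok=F), TRANSFORM:P2(v=0,ok=F), EMIT:P1(v=0,ok=F)] out:-; in:P4
At end of tick 4: ['P4', 'P3', 'P2', 'P1']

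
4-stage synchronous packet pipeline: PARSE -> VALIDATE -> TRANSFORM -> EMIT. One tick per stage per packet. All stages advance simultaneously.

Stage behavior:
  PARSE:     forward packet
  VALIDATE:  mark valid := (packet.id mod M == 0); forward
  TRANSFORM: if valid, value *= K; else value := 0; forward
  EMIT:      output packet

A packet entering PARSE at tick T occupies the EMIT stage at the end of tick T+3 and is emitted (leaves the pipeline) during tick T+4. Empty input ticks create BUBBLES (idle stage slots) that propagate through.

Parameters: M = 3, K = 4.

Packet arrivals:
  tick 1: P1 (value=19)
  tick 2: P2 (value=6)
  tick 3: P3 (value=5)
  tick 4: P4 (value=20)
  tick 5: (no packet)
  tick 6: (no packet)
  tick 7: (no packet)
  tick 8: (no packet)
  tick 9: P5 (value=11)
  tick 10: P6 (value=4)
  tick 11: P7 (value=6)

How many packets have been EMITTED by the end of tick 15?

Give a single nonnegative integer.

Answer: 7

Derivation:
Tick 1: [PARSE:P1(v=19,ok=F), VALIDATE:-, TRANSFORM:-, EMIT:-] out:-; in:P1
Tick 2: [PARSE:P2(v=6,ok=F), VALIDATE:P1(v=19,ok=F), TRANSFORM:-, EMIT:-] out:-; in:P2
Tick 3: [PARSE:P3(v=5,ok=F), VALIDATE:P2(v=6,ok=F), TRANSFORM:P1(v=0,ok=F), EMIT:-] out:-; in:P3
Tick 4: [PARSE:P4(v=20,ok=F), VALIDATE:P3(v=5,ok=T), TRANSFORM:P2(v=0,ok=F), EMIT:P1(v=0,ok=F)] out:-; in:P4
Tick 5: [PARSE:-, VALIDATE:P4(v=20,ok=F), TRANSFORM:P3(v=20,ok=T), EMIT:P2(v=0,ok=F)] out:P1(v=0); in:-
Tick 6: [PARSE:-, VALIDATE:-, TRANSFORM:P4(v=0,ok=F), EMIT:P3(v=20,ok=T)] out:P2(v=0); in:-
Tick 7: [PARSE:-, VALIDATE:-, TRANSFORM:-, EMIT:P4(v=0,ok=F)] out:P3(v=20); in:-
Tick 8: [PARSE:-, VALIDATE:-, TRANSFORM:-, EMIT:-] out:P4(v=0); in:-
Tick 9: [PARSE:P5(v=11,ok=F), VALIDATE:-, TRANSFORM:-, EMIT:-] out:-; in:P5
Tick 10: [PARSE:P6(v=4,ok=F), VALIDATE:P5(v=11,ok=F), TRANSFORM:-, EMIT:-] out:-; in:P6
Tick 11: [PARSE:P7(v=6,ok=F), VALIDATE:P6(v=4,ok=T), TRANSFORM:P5(v=0,ok=F), EMIT:-] out:-; in:P7
Tick 12: [PARSE:-, VALIDATE:P7(v=6,ok=F), TRANSFORM:P6(v=16,ok=T), EMIT:P5(v=0,ok=F)] out:-; in:-
Tick 13: [PARSE:-, VALIDATE:-, TRANSFORM:P7(v=0,ok=F), EMIT:P6(v=16,ok=T)] out:P5(v=0); in:-
Tick 14: [PARSE:-, VALIDATE:-, TRANSFORM:-, EMIT:P7(v=0,ok=F)] out:P6(v=16); in:-
Tick 15: [PARSE:-, VALIDATE:-, TRANSFORM:-, EMIT:-] out:P7(v=0); in:-
Emitted by tick 15: ['P1', 'P2', 'P3', 'P4', 'P5', 'P6', 'P7']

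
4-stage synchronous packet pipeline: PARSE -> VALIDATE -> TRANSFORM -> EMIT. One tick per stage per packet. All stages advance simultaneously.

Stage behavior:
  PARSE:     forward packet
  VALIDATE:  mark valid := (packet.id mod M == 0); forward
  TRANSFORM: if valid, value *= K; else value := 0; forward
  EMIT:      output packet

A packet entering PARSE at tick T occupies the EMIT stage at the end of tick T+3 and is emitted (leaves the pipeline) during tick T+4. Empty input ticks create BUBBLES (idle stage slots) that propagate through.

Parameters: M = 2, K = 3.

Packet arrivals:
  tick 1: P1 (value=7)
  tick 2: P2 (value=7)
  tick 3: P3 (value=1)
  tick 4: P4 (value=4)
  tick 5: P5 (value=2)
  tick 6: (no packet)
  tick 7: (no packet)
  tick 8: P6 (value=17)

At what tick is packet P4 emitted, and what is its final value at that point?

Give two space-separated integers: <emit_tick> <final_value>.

Tick 1: [PARSE:P1(v=7,ok=F), VALIDATE:-, TRANSFORM:-, EMIT:-] out:-; in:P1
Tick 2: [PARSE:P2(v=7,ok=F), VALIDATE:P1(v=7,ok=F), TRANSFORM:-, EMIT:-] out:-; in:P2
Tick 3: [PARSE:P3(v=1,ok=F), VALIDATE:P2(v=7,ok=T), TRANSFORM:P1(v=0,ok=F), EMIT:-] out:-; in:P3
Tick 4: [PARSE:P4(v=4,ok=F), VALIDATE:P3(v=1,ok=F), TRANSFORM:P2(v=21,ok=T), EMIT:P1(v=0,ok=F)] out:-; in:P4
Tick 5: [PARSE:P5(v=2,ok=F), VALIDATE:P4(v=4,ok=T), TRANSFORM:P3(v=0,ok=F), EMIT:P2(v=21,ok=T)] out:P1(v=0); in:P5
Tick 6: [PARSE:-, VALIDATE:P5(v=2,ok=F), TRANSFORM:P4(v=12,ok=T), EMIT:P3(v=0,ok=F)] out:P2(v=21); in:-
Tick 7: [PARSE:-, VALIDATE:-, TRANSFORM:P5(v=0,ok=F), EMIT:P4(v=12,ok=T)] out:P3(v=0); in:-
Tick 8: [PARSE:P6(v=17,ok=F), VALIDATE:-, TRANSFORM:-, EMIT:P5(v=0,ok=F)] out:P4(v=12); in:P6
Tick 9: [PARSE:-, VALIDATE:P6(v=17,ok=T), TRANSFORM:-, EMIT:-] out:P5(v=0); in:-
Tick 10: [PARSE:-, VALIDATE:-, TRANSFORM:P6(v=51,ok=T), EMIT:-] out:-; in:-
Tick 11: [PARSE:-, VALIDATE:-, TRANSFORM:-, EMIT:P6(v=51,ok=T)] out:-; in:-
Tick 12: [PARSE:-, VALIDATE:-, TRANSFORM:-, EMIT:-] out:P6(v=51); in:-
P4: arrives tick 4, valid=True (id=4, id%2=0), emit tick 8, final value 12

Answer: 8 12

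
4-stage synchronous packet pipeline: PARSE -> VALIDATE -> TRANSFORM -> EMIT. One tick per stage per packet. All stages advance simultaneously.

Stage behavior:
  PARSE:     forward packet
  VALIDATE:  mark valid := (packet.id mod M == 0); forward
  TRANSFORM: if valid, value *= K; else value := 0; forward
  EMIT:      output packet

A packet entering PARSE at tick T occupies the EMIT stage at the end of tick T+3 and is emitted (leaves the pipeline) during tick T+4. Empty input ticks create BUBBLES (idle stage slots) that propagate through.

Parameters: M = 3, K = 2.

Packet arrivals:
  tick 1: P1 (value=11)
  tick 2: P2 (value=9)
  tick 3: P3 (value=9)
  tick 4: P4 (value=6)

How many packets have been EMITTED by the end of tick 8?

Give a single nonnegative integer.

Answer: 4

Derivation:
Tick 1: [PARSE:P1(v=11,ok=F), VALIDATE:-, TRANSFORM:-, EMIT:-] out:-; in:P1
Tick 2: [PARSE:P2(v=9,ok=F), VALIDATE:P1(v=11,ok=F), TRANSFORM:-, EMIT:-] out:-; in:P2
Tick 3: [PARSE:P3(v=9,ok=F), VALIDATE:P2(v=9,ok=F), TRANSFORM:P1(v=0,ok=F), EMIT:-] out:-; in:P3
Tick 4: [PARSE:P4(v=6,ok=F), VALIDATE:P3(v=9,ok=T), TRANSFORM:P2(v=0,ok=F), EMIT:P1(v=0,ok=F)] out:-; in:P4
Tick 5: [PARSE:-, VALIDATE:P4(v=6,ok=F), TRANSFORM:P3(v=18,ok=T), EMIT:P2(v=0,ok=F)] out:P1(v=0); in:-
Tick 6: [PARSE:-, VALIDATE:-, TRANSFORM:P4(v=0,ok=F), EMIT:P3(v=18,ok=T)] out:P2(v=0); in:-
Tick 7: [PARSE:-, VALIDATE:-, TRANSFORM:-, EMIT:P4(v=0,ok=F)] out:P3(v=18); in:-
Tick 8: [PARSE:-, VALIDATE:-, TRANSFORM:-, EMIT:-] out:P4(v=0); in:-
Emitted by tick 8: ['P1', 'P2', 'P3', 'P4']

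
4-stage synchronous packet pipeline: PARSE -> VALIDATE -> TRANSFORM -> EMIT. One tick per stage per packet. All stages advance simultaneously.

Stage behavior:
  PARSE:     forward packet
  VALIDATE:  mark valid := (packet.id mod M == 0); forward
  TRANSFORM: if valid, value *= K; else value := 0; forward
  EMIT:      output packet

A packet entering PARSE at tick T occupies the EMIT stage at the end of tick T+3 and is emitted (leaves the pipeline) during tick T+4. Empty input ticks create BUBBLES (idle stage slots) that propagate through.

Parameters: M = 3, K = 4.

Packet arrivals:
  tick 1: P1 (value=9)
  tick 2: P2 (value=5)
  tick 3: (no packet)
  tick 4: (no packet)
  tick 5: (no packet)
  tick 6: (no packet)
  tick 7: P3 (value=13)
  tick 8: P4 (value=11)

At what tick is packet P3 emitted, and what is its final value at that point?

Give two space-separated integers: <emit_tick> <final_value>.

Tick 1: [PARSE:P1(v=9,ok=F), VALIDATE:-, TRANSFORM:-, EMIT:-] out:-; in:P1
Tick 2: [PARSE:P2(v=5,ok=F), VALIDATE:P1(v=9,ok=F), TRANSFORM:-, EMIT:-] out:-; in:P2
Tick 3: [PARSE:-, VALIDATE:P2(v=5,ok=F), TRANSFORM:P1(v=0,ok=F), EMIT:-] out:-; in:-
Tick 4: [PARSE:-, VALIDATE:-, TRANSFORM:P2(v=0,ok=F), EMIT:P1(v=0,ok=F)] out:-; in:-
Tick 5: [PARSE:-, VALIDATE:-, TRANSFORM:-, EMIT:P2(v=0,ok=F)] out:P1(v=0); in:-
Tick 6: [PARSE:-, VALIDATE:-, TRANSFORM:-, EMIT:-] out:P2(v=0); in:-
Tick 7: [PARSE:P3(v=13,ok=F), VALIDATE:-, TRANSFORM:-, EMIT:-] out:-; in:P3
Tick 8: [PARSE:P4(v=11,ok=F), VALIDATE:P3(v=13,ok=T), TRANSFORM:-, EMIT:-] out:-; in:P4
Tick 9: [PARSE:-, VALIDATE:P4(v=11,ok=F), TRANSFORM:P3(v=52,ok=T), EMIT:-] out:-; in:-
Tick 10: [PARSE:-, VALIDATE:-, TRANSFORM:P4(v=0,ok=F), EMIT:P3(v=52,ok=T)] out:-; in:-
Tick 11: [PARSE:-, VALIDATE:-, TRANSFORM:-, EMIT:P4(v=0,ok=F)] out:P3(v=52); in:-
Tick 12: [PARSE:-, VALIDATE:-, TRANSFORM:-, EMIT:-] out:P4(v=0); in:-
P3: arrives tick 7, valid=True (id=3, id%3=0), emit tick 11, final value 52

Answer: 11 52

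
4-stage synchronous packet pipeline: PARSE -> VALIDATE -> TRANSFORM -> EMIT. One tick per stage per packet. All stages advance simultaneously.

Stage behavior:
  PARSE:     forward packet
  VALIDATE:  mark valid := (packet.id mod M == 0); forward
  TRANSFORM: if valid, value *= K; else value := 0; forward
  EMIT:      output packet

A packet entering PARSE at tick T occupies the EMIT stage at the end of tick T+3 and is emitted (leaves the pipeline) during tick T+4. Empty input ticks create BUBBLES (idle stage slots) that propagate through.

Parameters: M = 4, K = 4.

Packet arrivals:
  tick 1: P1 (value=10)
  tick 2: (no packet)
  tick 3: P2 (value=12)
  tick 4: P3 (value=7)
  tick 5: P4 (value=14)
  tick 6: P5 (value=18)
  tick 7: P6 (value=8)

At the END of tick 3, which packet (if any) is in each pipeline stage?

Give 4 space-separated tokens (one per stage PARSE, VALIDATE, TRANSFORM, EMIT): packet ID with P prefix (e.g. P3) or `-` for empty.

Tick 1: [PARSE:P1(v=10,ok=F), VALIDATE:-, TRANSFORM:-, EMIT:-] out:-; in:P1
Tick 2: [PARSE:-, VALIDATE:P1(v=10,ok=F), TRANSFORM:-, EMIT:-] out:-; in:-
Tick 3: [PARSE:P2(v=12,ok=F), VALIDATE:-, TRANSFORM:P1(v=0,ok=F), EMIT:-] out:-; in:P2
At end of tick 3: ['P2', '-', 'P1', '-']

Answer: P2 - P1 -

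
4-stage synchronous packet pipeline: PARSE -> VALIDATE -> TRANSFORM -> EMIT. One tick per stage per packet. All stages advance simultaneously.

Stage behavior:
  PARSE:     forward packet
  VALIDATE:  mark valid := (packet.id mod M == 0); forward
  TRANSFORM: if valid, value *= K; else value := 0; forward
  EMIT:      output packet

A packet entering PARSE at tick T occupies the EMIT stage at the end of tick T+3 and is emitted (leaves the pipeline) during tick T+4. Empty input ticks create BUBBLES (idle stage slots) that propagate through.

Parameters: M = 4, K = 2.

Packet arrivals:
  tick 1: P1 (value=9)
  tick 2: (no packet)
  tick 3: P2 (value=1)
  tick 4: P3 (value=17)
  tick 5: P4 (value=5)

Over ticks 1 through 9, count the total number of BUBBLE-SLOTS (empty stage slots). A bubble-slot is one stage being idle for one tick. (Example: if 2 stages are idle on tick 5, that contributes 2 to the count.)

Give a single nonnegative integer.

Answer: 20

Derivation:
Tick 1: [PARSE:P1(v=9,ok=F), VALIDATE:-, TRANSFORM:-, EMIT:-] out:-; bubbles=3
Tick 2: [PARSE:-, VALIDATE:P1(v=9,ok=F), TRANSFORM:-, EMIT:-] out:-; bubbles=3
Tick 3: [PARSE:P2(v=1,ok=F), VALIDATE:-, TRANSFORM:P1(v=0,ok=F), EMIT:-] out:-; bubbles=2
Tick 4: [PARSE:P3(v=17,ok=F), VALIDATE:P2(v=1,ok=F), TRANSFORM:-, EMIT:P1(v=0,ok=F)] out:-; bubbles=1
Tick 5: [PARSE:P4(v=5,ok=F), VALIDATE:P3(v=17,ok=F), TRANSFORM:P2(v=0,ok=F), EMIT:-] out:P1(v=0); bubbles=1
Tick 6: [PARSE:-, VALIDATE:P4(v=5,ok=T), TRANSFORM:P3(v=0,ok=F), EMIT:P2(v=0,ok=F)] out:-; bubbles=1
Tick 7: [PARSE:-, VALIDATE:-, TRANSFORM:P4(v=10,ok=T), EMIT:P3(v=0,ok=F)] out:P2(v=0); bubbles=2
Tick 8: [PARSE:-, VALIDATE:-, TRANSFORM:-, EMIT:P4(v=10,ok=T)] out:P3(v=0); bubbles=3
Tick 9: [PARSE:-, VALIDATE:-, TRANSFORM:-, EMIT:-] out:P4(v=10); bubbles=4
Total bubble-slots: 20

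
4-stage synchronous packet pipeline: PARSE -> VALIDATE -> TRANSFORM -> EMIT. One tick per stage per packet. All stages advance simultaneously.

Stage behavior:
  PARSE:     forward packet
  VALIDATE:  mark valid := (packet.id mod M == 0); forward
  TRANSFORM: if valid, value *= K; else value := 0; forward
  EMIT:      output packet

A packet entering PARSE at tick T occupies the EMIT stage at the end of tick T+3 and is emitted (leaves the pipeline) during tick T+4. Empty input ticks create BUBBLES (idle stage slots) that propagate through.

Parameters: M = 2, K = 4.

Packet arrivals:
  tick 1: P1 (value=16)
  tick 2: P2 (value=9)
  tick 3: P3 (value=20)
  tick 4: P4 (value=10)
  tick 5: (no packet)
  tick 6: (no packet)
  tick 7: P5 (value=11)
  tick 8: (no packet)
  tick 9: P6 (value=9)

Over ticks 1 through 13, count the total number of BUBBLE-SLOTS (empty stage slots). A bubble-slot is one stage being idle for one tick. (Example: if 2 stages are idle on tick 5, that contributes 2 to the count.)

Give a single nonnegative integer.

Tick 1: [PARSE:P1(v=16,ok=F), VALIDATE:-, TRANSFORM:-, EMIT:-] out:-; bubbles=3
Tick 2: [PARSE:P2(v=9,ok=F), VALIDATE:P1(v=16,ok=F), TRANSFORM:-, EMIT:-] out:-; bubbles=2
Tick 3: [PARSE:P3(v=20,ok=F), VALIDATE:P2(v=9,ok=T), TRANSFORM:P1(v=0,ok=F), EMIT:-] out:-; bubbles=1
Tick 4: [PARSE:P4(v=10,ok=F), VALIDATE:P3(v=20,ok=F), TRANSFORM:P2(v=36,ok=T), EMIT:P1(v=0,ok=F)] out:-; bubbles=0
Tick 5: [PARSE:-, VALIDATE:P4(v=10,ok=T), TRANSFORM:P3(v=0,ok=F), EMIT:P2(v=36,ok=T)] out:P1(v=0); bubbles=1
Tick 6: [PARSE:-, VALIDATE:-, TRANSFORM:P4(v=40,ok=T), EMIT:P3(v=0,ok=F)] out:P2(v=36); bubbles=2
Tick 7: [PARSE:P5(v=11,ok=F), VALIDATE:-, TRANSFORM:-, EMIT:P4(v=40,ok=T)] out:P3(v=0); bubbles=2
Tick 8: [PARSE:-, VALIDATE:P5(v=11,ok=F), TRANSFORM:-, EMIT:-] out:P4(v=40); bubbles=3
Tick 9: [PARSE:P6(v=9,ok=F), VALIDATE:-, TRANSFORM:P5(v=0,ok=F), EMIT:-] out:-; bubbles=2
Tick 10: [PARSE:-, VALIDATE:P6(v=9,ok=T), TRANSFORM:-, EMIT:P5(v=0,ok=F)] out:-; bubbles=2
Tick 11: [PARSE:-, VALIDATE:-, TRANSFORM:P6(v=36,ok=T), EMIT:-] out:P5(v=0); bubbles=3
Tick 12: [PARSE:-, VALIDATE:-, TRANSFORM:-, EMIT:P6(v=36,ok=T)] out:-; bubbles=3
Tick 13: [PARSE:-, VALIDATE:-, TRANSFORM:-, EMIT:-] out:P6(v=36); bubbles=4
Total bubble-slots: 28

Answer: 28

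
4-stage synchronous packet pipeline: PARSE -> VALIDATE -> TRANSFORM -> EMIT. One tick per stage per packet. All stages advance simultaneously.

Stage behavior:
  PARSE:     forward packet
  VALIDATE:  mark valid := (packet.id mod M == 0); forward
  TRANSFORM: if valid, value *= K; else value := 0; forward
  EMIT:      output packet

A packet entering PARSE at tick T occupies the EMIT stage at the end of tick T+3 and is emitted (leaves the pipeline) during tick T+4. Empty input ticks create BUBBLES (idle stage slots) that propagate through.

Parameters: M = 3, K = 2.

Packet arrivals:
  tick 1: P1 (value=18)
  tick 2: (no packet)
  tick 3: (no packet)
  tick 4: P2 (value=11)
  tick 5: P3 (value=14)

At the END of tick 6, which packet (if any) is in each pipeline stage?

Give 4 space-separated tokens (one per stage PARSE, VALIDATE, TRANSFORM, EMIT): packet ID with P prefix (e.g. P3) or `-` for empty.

Answer: - P3 P2 -

Derivation:
Tick 1: [PARSE:P1(v=18,ok=F), VALIDATE:-, TRANSFORM:-, EMIT:-] out:-; in:P1
Tick 2: [PARSE:-, VALIDATE:P1(v=18,ok=F), TRANSFORM:-, EMIT:-] out:-; in:-
Tick 3: [PARSE:-, VALIDATE:-, TRANSFORM:P1(v=0,ok=F), EMIT:-] out:-; in:-
Tick 4: [PARSE:P2(v=11,ok=F), VALIDATE:-, TRANSFORM:-, EMIT:P1(v=0,ok=F)] out:-; in:P2
Tick 5: [PARSE:P3(v=14,ok=F), VALIDATE:P2(v=11,ok=F), TRANSFORM:-, EMIT:-] out:P1(v=0); in:P3
Tick 6: [PARSE:-, VALIDATE:P3(v=14,ok=T), TRANSFORM:P2(v=0,ok=F), EMIT:-] out:-; in:-
At end of tick 6: ['-', 'P3', 'P2', '-']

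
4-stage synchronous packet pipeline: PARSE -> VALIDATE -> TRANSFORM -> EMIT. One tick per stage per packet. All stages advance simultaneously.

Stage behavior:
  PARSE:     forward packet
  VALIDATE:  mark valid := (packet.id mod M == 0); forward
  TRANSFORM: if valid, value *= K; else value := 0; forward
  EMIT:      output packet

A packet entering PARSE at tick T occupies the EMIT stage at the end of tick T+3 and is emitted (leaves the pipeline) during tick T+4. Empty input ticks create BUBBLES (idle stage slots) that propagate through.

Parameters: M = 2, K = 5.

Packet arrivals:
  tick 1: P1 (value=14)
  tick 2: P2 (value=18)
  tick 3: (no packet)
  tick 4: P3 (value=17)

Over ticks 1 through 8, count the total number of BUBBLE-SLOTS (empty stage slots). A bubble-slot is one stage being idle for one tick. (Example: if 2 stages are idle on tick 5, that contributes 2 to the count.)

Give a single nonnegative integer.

Tick 1: [PARSE:P1(v=14,ok=F), VALIDATE:-, TRANSFORM:-, EMIT:-] out:-; bubbles=3
Tick 2: [PARSE:P2(v=18,ok=F), VALIDATE:P1(v=14,ok=F), TRANSFORM:-, EMIT:-] out:-; bubbles=2
Tick 3: [PARSE:-, VALIDATE:P2(v=18,ok=T), TRANSFORM:P1(v=0,ok=F), EMIT:-] out:-; bubbles=2
Tick 4: [PARSE:P3(v=17,ok=F), VALIDATE:-, TRANSFORM:P2(v=90,ok=T), EMIT:P1(v=0,ok=F)] out:-; bubbles=1
Tick 5: [PARSE:-, VALIDATE:P3(v=17,ok=F), TRANSFORM:-, EMIT:P2(v=90,ok=T)] out:P1(v=0); bubbles=2
Tick 6: [PARSE:-, VALIDATE:-, TRANSFORM:P3(v=0,ok=F), EMIT:-] out:P2(v=90); bubbles=3
Tick 7: [PARSE:-, VALIDATE:-, TRANSFORM:-, EMIT:P3(v=0,ok=F)] out:-; bubbles=3
Tick 8: [PARSE:-, VALIDATE:-, TRANSFORM:-, EMIT:-] out:P3(v=0); bubbles=4
Total bubble-slots: 20

Answer: 20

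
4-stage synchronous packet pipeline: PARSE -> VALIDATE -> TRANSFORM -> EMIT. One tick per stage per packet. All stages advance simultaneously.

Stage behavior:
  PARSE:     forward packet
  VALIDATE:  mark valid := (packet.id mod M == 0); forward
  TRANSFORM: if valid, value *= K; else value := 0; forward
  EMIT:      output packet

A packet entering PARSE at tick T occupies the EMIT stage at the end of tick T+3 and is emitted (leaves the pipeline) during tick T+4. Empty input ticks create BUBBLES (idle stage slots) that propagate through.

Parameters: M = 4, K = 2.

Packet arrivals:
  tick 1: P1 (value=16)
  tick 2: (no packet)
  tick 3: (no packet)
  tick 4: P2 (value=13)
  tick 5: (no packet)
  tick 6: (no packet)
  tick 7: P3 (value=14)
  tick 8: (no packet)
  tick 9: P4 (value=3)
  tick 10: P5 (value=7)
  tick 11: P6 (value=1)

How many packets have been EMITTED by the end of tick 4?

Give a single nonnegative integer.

Tick 1: [PARSE:P1(v=16,ok=F), VALIDATE:-, TRANSFORM:-, EMIT:-] out:-; in:P1
Tick 2: [PARSE:-, VALIDATE:P1(v=16,ok=F), TRANSFORM:-, EMIT:-] out:-; in:-
Tick 3: [PARSE:-, VALIDATE:-, TRANSFORM:P1(v=0,ok=F), EMIT:-] out:-; in:-
Tick 4: [PARSE:P2(v=13,ok=F), VALIDATE:-, TRANSFORM:-, EMIT:P1(v=0,ok=F)] out:-; in:P2
Emitted by tick 4: []

Answer: 0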